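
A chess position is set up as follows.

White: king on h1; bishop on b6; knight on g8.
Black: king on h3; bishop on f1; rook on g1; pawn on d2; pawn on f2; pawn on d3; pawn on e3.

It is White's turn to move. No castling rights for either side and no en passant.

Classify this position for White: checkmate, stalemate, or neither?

checkmate

White to move; white king on h1.
In check: yes, from the black rook on g1.
King squares — g1: attacked by Pf2; g2: attacked by Bf1; h2: attacked by Kh3.
Legal moves for White: none.
In check with no legal moves → checkmate.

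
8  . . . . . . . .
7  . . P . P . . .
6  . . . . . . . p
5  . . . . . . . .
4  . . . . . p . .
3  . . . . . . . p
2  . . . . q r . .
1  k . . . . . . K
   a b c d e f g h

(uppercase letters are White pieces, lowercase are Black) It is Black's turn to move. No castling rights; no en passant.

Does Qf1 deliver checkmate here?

yes

After Qf1: white king on h1; in check: yes, from the black queen on f1.
King squares — g1: attacked by Qf1; g2: attacked by Qf1; h2: attacked by Rf2.
White has no legal moves → checkmate.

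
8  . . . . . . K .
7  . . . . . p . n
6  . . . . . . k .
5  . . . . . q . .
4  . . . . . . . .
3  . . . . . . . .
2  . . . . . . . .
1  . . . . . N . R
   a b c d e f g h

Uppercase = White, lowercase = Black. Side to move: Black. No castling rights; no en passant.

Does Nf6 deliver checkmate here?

After Nf6: white king on g8; in check: yes, from the black knight on f6.
White has 2 legal replies: Kh8, Kf8.
In check but a legal move exists → not checkmate.

no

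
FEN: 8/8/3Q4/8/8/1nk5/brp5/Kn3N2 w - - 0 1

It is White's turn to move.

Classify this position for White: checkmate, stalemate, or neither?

checkmate

White to move; white king on a1.
In check: yes, from the black knight on b3.
King squares — b1: attacked by Ba2; a2: attacked by Rb2; b2: attacked by Kc3.
Legal moves for White: none.
In check with no legal moves → checkmate.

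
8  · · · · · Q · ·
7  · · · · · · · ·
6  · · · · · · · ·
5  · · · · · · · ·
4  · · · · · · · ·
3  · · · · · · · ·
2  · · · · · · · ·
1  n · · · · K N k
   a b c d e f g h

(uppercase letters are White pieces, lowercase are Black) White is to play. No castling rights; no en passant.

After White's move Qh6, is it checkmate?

After Qh6: black king on h1; in check: yes, from the white queen on h6.
King squares — g1: attacked by Kf1; g2: attacked by Kf1; h2: attacked by Qh6.
Black has no legal moves → checkmate.

yes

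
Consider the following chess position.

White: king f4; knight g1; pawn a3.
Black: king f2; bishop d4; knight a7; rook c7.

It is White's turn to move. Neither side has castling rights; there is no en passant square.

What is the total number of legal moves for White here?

White to move; king on f4.
In check: no.
Legal moves: Kg5, Kf5, Kg4, Ke4, Nh3+, Nf3, Ne2, a4.
Count: 8.

8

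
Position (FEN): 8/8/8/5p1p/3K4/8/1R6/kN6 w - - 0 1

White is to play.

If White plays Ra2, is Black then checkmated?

After Ra2: black king on a1; in check: yes, from the white rook on a2.
Black has 2 legal replies: Kxa2, Kxb1.
In check but a legal move exists → not checkmate.

no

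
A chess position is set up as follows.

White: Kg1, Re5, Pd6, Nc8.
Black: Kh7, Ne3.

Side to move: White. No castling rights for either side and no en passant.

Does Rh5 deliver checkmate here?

no

After Rh5: black king on h7; in check: yes, from the white rook on h5.
Black has 3 legal replies: Kg8, Kg7, Kg6.
In check but a legal move exists → not checkmate.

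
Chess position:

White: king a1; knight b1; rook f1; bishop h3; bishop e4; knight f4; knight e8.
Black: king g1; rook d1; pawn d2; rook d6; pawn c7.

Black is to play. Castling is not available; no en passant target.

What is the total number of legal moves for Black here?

2

Black to move; king on g1.
In check: yes, from the white rook on f1.
Legal moves: Kh2, Rxf1.
Count: 2.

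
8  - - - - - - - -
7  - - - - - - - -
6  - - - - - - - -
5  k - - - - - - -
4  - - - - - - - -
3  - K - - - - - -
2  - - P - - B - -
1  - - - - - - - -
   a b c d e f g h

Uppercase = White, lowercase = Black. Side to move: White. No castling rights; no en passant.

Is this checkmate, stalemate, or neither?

neither

White to move; white king on b3.
In check: no.
Legal moves for White: Kc4, Kc3, Ka3, Kb2, Ka2, Ba7, Bb6+, Bc5, Bh4, Bd4, Bg3, Be3, Bg1, Be1+, c3, c4.
White has 16 legal moves and is not in check → neither.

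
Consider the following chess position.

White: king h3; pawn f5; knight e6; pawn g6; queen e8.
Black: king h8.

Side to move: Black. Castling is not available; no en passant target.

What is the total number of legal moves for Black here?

0

Black to move; king on h8.
In check: yes, from the white queen on e8.
Legal moves: none.
Count: 0.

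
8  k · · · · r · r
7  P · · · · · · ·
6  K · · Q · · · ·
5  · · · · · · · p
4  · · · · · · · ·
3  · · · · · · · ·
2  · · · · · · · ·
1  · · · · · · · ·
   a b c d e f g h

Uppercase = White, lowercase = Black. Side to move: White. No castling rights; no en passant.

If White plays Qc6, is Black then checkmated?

After Qc6: black king on a8; in check: yes, from the white queen on c6.
King squares — a7: attacked by Ka6; b7: attacked by Ka6; b8: attacked by Pa7.
Black has no legal moves → checkmate.

yes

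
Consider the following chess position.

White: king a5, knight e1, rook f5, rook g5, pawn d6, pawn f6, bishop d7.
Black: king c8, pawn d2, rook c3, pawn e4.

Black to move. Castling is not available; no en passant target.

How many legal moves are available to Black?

Black to move; king on c8.
In check: yes, from the white bishop on d7.
Legal moves: Kd8, Kb8, Kxd7, Kb7.
Count: 4.

4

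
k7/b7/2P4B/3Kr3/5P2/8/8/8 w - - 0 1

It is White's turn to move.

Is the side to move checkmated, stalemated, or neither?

neither

White to move; white king on d5.
In check: yes, from the black rook on e5.
Legal moves for White: Kd6, Kxe5, Kc4, fxe5.
White is in check but has 4 legal moves → neither.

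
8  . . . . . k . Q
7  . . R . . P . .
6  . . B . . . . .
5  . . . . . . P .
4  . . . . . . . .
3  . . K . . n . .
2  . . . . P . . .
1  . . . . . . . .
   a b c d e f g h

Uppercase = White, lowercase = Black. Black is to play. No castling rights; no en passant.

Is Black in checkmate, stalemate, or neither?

Black to move; black king on f8.
In check: yes, from the white queen on h8.
King squares — e7: attacked by Rc7; f7: attacked by Rc7; g7: attacked by Qh8; e8: attacked by Bc6; g8: attacked by Pf7.
Legal moves for Black: none.
In check with no legal moves → checkmate.

checkmate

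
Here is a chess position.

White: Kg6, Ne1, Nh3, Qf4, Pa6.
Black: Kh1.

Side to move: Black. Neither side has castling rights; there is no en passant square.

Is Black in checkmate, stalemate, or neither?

Black to move; black king on h1.
In check: no.
King squares — g1: attacked by Nh3; g2: attacked by Ne1; h2: attacked by Qf4.
Legal moves for Black: none.
Not in check and no legal moves → stalemate.

stalemate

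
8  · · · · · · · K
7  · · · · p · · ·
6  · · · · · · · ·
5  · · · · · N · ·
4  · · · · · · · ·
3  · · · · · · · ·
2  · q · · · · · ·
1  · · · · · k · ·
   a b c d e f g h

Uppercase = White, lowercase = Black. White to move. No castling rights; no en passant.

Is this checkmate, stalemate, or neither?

neither

White to move; white king on h8.
In check: yes, from the black queen on b2.
King squares — g7: attacked by Qb2; h7: available; g8: available.
Legal moves for White: Kg8, Kh7, Ng7, Nd4.
White is in check but has 4 legal moves → neither.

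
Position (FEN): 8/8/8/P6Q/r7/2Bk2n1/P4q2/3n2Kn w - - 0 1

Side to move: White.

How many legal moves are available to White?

White to move; king on g1.
In check: yes, from the black queen on f2.
Legal moves: none.
Count: 0.

0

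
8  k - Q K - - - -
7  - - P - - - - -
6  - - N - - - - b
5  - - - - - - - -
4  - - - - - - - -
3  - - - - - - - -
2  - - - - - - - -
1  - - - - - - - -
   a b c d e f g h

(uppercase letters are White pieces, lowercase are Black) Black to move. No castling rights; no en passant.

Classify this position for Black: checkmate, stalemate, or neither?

checkmate

Black to move; black king on a8.
In check: yes, from the white queen on c8.
King squares — a7: attacked by Nc6; b7: attacked by Qc8; b8: attacked by Nc6.
Legal moves for Black: none.
In check with no legal moves → checkmate.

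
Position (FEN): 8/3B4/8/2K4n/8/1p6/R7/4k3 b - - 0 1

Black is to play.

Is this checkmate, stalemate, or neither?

neither

Black to move; black king on e1.
In check: no.
Legal moves for Black: Ng7, Nf6, Nf4, Ng3, Kf1, Kd1, bxa2, b2.
Black has 8 legal moves and is not in check → neither.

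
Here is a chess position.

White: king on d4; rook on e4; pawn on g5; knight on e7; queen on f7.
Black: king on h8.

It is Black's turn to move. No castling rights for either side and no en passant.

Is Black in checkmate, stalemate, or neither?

stalemate

Black to move; black king on h8.
In check: no.
King squares — g7: attacked by Qf7; h7: attacked by Qf7; g8: attacked by Ne7.
Legal moves for Black: none.
Not in check and no legal moves → stalemate.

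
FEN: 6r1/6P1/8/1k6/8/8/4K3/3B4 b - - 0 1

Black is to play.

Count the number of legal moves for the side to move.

15

Black to move; king on b5.
In check: no.
Legal moves: Rh8, Rf8, Re8+, Rd8, Rc8, Rb8, Ra8, Rxg7, Kc6, Kb6, Ka6, Kc5, Ka5, Kc4, Kb4.
Count: 15.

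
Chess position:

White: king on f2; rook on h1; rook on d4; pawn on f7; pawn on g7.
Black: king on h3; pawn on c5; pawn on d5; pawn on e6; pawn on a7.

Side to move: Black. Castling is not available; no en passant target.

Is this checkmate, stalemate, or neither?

checkmate

Black to move; black king on h3.
In check: yes, from the white rook on h1.
King squares — g2: attacked by Kf2; h2: attacked by Rh1; g3: attacked by Kf2; g4: attacked by Rd4; h4: attacked by Rh1.
Legal moves for Black: none.
In check with no legal moves → checkmate.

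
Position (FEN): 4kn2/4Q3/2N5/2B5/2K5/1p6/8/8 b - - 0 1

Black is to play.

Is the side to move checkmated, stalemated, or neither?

checkmate

Black to move; black king on e8.
In check: yes, from the white queen on e7.
King squares — d7: attacked by Qe7; e7: attacked by Bc5; f7: attacked by Qe7; d8: attacked by Nc6; f8: own knight.
Legal moves for Black: none.
In check with no legal moves → checkmate.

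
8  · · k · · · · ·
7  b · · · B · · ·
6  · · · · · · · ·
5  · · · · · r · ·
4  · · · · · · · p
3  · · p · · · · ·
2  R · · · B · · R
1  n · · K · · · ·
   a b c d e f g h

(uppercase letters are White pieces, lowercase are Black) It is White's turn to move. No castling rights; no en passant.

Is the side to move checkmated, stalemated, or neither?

neither

White to move; white king on d1.
In check: no.
Legal moves for White include: Bf8, Bd8, Bf6, Bd6, Bg5, Bc5, Bxh4, Bb4, Ba3, Rxh4, Rh3, Rg2, Rf2, Rh1, Ba6+, Bh5, Bb5, Bg4, ... (list truncated; more exist).
White has legal moves and is not in check → neither.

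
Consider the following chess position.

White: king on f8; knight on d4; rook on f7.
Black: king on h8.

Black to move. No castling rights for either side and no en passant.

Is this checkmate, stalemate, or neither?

Black to move; black king on h8.
In check: no.
King squares — g7: attacked by Rf7; h7: attacked by Rf7; g8: attacked by Kf8.
Legal moves for Black: none.
Not in check and no legal moves → stalemate.

stalemate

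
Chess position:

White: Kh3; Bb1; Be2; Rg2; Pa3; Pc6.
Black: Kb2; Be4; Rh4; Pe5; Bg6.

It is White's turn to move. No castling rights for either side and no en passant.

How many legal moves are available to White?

2

White to move; king on h3.
In check: yes, from the black rook on h4.
Legal moves: Kxh4, Kg3.
Count: 2.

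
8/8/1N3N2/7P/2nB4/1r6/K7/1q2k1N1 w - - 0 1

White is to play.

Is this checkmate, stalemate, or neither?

White to move; white king on a2.
In check: yes, from the black queen on b1.
King squares — a1: attacked by Qb1; b1: attacked by Rb3; b2: attacked by Qb1; a3: attacked by Rb3; b3: attacked by Qb1.
Legal moves for White: none.
In check with no legal moves → checkmate.

checkmate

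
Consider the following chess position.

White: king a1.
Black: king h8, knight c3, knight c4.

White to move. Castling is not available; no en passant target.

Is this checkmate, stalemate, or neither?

White to move; white king on a1.
In check: no.
King squares — b1: attacked by Nc3; a2: attacked by Nc3; b2: attacked by Nc4.
Legal moves for White: none.
Not in check and no legal moves → stalemate.

stalemate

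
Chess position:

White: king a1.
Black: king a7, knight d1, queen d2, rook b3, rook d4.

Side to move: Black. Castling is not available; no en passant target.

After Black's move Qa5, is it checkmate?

yes

After Qa5: white king on a1; in check: yes, from the black queen on a5.
King squares — b1: attacked by Rb3; a2: attacked by Qa5; b2: attacked by Nd1.
White has no legal moves → checkmate.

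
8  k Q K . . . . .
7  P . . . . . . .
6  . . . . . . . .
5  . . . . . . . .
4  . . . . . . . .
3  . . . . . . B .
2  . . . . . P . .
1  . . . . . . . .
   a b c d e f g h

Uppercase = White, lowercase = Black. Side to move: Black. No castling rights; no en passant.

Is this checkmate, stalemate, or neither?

checkmate

Black to move; black king on a8.
In check: yes, from the white queen on b8.
King squares — a7: attacked by Qb8; b7: attacked by Qb8; b8: attacked by Bg3.
Legal moves for Black: none.
In check with no legal moves → checkmate.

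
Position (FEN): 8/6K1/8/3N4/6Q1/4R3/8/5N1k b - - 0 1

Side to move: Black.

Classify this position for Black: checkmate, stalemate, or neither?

Black to move; black king on h1.
In check: no.
King squares — g1: attacked by Qg4; g2: attacked by Qg4; h2: attacked by Nf1.
Legal moves for Black: none.
Not in check and no legal moves → stalemate.

stalemate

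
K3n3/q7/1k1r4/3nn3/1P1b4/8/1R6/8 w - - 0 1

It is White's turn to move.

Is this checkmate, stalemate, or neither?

White to move; white king on a8.
In check: yes, from the black queen on a7.
King squares — a7: attacked by Kb6; b7: attacked by Kb6; b8: attacked by Qa7.
Legal moves for White: none.
In check with no legal moves → checkmate.

checkmate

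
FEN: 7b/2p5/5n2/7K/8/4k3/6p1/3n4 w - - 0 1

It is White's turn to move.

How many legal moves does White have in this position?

White to move; king on h5.
In check: yes, from the black knight on f6.
Legal moves: Kh6, Kg6, Kg5, Kh4.
Count: 4.

4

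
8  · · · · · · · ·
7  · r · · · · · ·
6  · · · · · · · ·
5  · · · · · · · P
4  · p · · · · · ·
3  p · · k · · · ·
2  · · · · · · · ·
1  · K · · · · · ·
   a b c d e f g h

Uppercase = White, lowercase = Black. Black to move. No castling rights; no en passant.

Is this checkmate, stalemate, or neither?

neither

Black to move; black king on d3.
In check: no.
Legal moves for Black include: Rb8, Rh7, Rg7, Rf7, Re7, Rd7, Rc7, Ra7, Rb6, Rb5, Ke4, Kd4, Kc4, Ke3, Kc3, Ke2, Kd2, b3, ... (list truncated; more exist).
Black has legal moves and is not in check → neither.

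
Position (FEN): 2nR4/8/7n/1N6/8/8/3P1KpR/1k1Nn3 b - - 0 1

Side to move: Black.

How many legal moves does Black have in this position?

19

Black to move; king on b1.
In check: no.
Legal moves: Ne7, Na7, Nd6, Nb6, Ng8, Nf7, Nf5, Ng4+, Nf3, Nd3+, Nc2, Kc2, Ka2, Kc1, Ka1, g1=Q+, g1=R, g1=B+, g1=N.
Count: 19.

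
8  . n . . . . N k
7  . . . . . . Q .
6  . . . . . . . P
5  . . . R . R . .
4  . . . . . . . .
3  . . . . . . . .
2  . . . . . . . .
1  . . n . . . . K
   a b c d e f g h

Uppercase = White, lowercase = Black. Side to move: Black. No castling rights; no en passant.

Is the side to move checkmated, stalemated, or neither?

checkmate

Black to move; black king on h8.
In check: yes, from the white queen on g7.
King squares — g7: attacked by Ph6; h7: attacked by Qg7; g8: attacked by Qg7.
Legal moves for Black: none.
In check with no legal moves → checkmate.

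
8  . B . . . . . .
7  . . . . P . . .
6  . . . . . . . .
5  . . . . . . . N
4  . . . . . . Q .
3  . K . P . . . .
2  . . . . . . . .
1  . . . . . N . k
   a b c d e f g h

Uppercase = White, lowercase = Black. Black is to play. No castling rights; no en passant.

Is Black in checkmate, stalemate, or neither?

Black to move; black king on h1.
In check: no.
King squares — g1: attacked by Qg4; g2: attacked by Qg4; h2: attacked by Nf1.
Legal moves for Black: none.
Not in check and no legal moves → stalemate.

stalemate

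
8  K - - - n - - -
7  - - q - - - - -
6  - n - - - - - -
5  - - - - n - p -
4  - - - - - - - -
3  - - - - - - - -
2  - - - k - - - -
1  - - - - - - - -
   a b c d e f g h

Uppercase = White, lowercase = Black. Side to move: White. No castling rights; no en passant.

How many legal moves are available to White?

White to move; king on a8.
In check: yes, from the black knight on b6.
Legal moves: none.
Count: 0.

0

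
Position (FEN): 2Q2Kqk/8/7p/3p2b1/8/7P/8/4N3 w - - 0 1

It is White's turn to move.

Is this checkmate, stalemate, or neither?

White to move; white king on f8.
In check: yes, from the black queen on g8.
King squares — e7: attacked by Bg5; f7: attacked by Qg8; g7: attacked by Qg8; e8: attacked by Qg8; g8: attacked by Kh8.
Legal moves for White: none.
In check with no legal moves → checkmate.

checkmate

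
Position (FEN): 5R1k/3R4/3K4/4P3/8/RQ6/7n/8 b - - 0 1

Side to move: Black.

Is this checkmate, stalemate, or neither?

Black to move; black king on h8.
In check: yes, from the white rook on f8.
King squares — g7: attacked by Rd7; h7: attacked by Rd7; g8: attacked by Qb3.
Legal moves for Black: none.
In check with no legal moves → checkmate.

checkmate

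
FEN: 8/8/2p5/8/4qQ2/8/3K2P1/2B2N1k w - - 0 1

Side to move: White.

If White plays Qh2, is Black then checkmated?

yes

After Qh2: black king on h1; in check: yes, from the white queen on h2.
King squares — g1: attacked by Qh2; g2: attacked by Qh2; h2: attacked by Nf1.
Black has no legal moves → checkmate.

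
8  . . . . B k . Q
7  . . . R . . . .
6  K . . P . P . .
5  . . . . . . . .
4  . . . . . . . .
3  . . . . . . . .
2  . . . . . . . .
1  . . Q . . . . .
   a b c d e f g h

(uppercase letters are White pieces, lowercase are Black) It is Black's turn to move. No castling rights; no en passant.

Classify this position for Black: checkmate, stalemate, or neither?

checkmate

Black to move; black king on f8.
In check: yes, from the white queen on h8.
King squares — e7: attacked by Pd6; f7: attacked by Rd7; g7: attacked by Pf6; e8: attacked by Qh8; g8: attacked by Qh8.
Legal moves for Black: none.
In check with no legal moves → checkmate.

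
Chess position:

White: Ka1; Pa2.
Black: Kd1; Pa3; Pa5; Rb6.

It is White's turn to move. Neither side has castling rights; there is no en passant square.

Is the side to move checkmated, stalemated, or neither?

White to move; white king on a1.
In check: no.
King squares — b1: attacked by Rb6; a2: own pawn; b2: attacked by Pa3.
Legal moves for White: none.
Not in check and no legal moves → stalemate.

stalemate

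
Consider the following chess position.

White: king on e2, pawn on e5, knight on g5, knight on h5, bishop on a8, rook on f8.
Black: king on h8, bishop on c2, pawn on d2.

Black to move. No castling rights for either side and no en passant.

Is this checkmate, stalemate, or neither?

Black to move; black king on h8.
In check: yes, from the white rook on f8.
King squares — g7: attacked by Nh5; h7: attacked by Ng5; g8: attacked by Rf8.
Legal moves for Black: none.
In check with no legal moves → checkmate.

checkmate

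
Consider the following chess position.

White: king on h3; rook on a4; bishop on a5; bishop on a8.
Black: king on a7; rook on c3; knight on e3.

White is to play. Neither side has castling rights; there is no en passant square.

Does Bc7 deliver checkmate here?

After Bc7: black king on a7; in check: yes, from the white rook on a4.
King squares — a6: attacked by Ra4; b6: attacked by Bc7; b7: attacked by Ba8; a8: attacked by Ra4; b8: attacked by Bc7.
Black has no legal moves → checkmate.

yes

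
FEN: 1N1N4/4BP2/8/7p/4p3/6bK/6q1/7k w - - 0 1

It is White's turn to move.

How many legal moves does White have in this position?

0

White to move; king on h3.
In check: yes, from the black queen on g2.
Legal moves: none.
Count: 0.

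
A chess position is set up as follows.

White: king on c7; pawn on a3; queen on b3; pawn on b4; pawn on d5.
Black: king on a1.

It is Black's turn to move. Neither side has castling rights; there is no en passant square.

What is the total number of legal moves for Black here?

Black to move; king on a1.
In check: no.
Legal moves: none.
Count: 0.

0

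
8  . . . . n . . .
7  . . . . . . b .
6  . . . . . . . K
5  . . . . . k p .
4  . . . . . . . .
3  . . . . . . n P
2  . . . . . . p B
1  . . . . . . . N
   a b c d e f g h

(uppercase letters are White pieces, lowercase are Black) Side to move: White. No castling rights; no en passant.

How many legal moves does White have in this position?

1

White to move; king on h6.
In check: yes, from the black bishop on g7.
Legal moves: Kh7.
Count: 1.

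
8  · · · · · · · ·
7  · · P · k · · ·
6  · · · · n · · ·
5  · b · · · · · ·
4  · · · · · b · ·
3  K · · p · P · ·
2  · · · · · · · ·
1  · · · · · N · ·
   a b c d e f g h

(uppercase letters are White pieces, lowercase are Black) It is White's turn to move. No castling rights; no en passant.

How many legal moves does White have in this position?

White to move; king on a3.
In check: no.
Legal moves: Kb4, Kb3, Kb2, Ka2, Ng3, Ne3, Nh2, Nd2, c8=Q, c8=R, c8=B, c8=N+.
Count: 12.

12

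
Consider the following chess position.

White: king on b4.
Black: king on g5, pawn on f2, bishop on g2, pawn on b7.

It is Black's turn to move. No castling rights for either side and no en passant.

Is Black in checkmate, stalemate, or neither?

Black to move; black king on g5.
In check: no.
Legal moves for Black include: Kh6, Kg6, Kf6, Kh5, Kf5, Kh4, Kg4, Kf4, Bc6, Bd5, Be4, Bh3, Bf3, Bh1, Bf1, b6, f1=Q, f1=R, ... (list truncated; more exist).
Black has legal moves and is not in check → neither.

neither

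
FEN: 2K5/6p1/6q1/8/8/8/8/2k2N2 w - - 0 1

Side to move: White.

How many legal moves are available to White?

White to move; king on c8.
In check: no.
Legal moves: Kd8, Kb8, Kd7, Kc7, Kb7, Ng3, Ne3, Nh2, Nd2.
Count: 9.

9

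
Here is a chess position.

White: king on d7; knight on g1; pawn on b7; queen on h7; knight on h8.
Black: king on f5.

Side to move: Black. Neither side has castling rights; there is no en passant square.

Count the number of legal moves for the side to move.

Black to move; king on f5.
In check: yes, from the white queen on h7.
Legal moves: Kf6, Kg5, Ke5, Kg4, Kf4.
Count: 5.

5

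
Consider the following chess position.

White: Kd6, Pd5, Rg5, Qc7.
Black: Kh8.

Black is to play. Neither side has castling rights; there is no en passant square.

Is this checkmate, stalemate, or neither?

stalemate

Black to move; black king on h8.
In check: no.
King squares — g7: attacked by Rg5; h7: attacked by Qc7; g8: attacked by Rg5.
Legal moves for Black: none.
Not in check and no legal moves → stalemate.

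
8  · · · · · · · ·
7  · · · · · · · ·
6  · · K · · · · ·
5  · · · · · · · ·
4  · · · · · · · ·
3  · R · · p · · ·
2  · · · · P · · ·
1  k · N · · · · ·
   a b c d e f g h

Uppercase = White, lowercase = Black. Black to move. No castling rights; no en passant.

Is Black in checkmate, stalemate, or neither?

Black to move; black king on a1.
In check: no.
King squares — b1: attacked by Rb3; a2: attacked by Nc1; b2: attacked by Rb3.
Legal moves for Black: none.
Not in check and no legal moves → stalemate.

stalemate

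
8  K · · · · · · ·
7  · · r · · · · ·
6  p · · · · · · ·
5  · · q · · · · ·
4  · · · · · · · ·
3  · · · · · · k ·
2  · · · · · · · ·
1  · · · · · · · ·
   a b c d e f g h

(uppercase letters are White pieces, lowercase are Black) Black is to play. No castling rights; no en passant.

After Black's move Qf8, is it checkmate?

After Qf8: white king on a8; in check: yes, from the black queen on f8.
King squares — a7: attacked by Rc7; b7: attacked by Rc7; b8: attacked by Qf8.
White has no legal moves → checkmate.

yes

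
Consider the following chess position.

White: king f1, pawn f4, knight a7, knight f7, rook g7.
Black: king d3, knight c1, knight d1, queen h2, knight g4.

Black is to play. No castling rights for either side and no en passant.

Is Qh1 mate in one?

yes

After Qh1: white king on f1; in check: yes, from the black queen on h1.
King squares — e1: attacked by Qh1; g1: attacked by Qh1; e2: attacked by Nc1; f2: attacked by Nd1; g2: attacked by Qh1.
White has no legal moves → checkmate.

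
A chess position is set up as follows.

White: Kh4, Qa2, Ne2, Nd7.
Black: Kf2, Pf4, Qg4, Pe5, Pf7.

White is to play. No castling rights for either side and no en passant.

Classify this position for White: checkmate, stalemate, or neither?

neither

White to move; white king on h4.
In check: yes, from the black queen on g4.
Legal moves for White: Kxg4.
White is in check but has 1 legal move → neither.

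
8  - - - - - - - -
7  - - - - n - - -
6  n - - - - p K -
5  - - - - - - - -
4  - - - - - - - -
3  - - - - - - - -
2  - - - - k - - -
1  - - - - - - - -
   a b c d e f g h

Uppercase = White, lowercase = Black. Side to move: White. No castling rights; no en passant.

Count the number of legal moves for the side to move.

6

White to move; king on g6.
In check: yes, from the black knight on e7.
Legal moves: Kh7, Kg7, Kf7, Kh6, Kxf6, Kh5.
Count: 6.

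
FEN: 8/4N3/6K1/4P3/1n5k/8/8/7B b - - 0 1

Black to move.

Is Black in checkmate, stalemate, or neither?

neither

Black to move; black king on h4.
In check: no.
Legal moves for Black: Kg4, Kh3, Kg3, Nc6, Na6, Nd5, Nd3, Nc2, Na2.
Black has 9 legal moves and is not in check → neither.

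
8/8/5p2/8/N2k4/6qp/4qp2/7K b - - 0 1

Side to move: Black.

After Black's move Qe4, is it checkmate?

After Qe4: white king on h1; in check: yes, from the black queen on e4.
King squares — g1: attacked by Pf2; g2: attacked by Qg3; h2: attacked by Qg3.
White has no legal moves → checkmate.

yes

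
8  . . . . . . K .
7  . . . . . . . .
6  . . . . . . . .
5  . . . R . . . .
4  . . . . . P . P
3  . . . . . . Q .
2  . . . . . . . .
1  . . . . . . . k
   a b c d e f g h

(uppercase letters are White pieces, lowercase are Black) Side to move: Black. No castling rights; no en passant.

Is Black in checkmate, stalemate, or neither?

stalemate

Black to move; black king on h1.
In check: no.
King squares — g1: attacked by Qg3; g2: attacked by Qg3; h2: attacked by Qg3.
Legal moves for Black: none.
Not in check and no legal moves → stalemate.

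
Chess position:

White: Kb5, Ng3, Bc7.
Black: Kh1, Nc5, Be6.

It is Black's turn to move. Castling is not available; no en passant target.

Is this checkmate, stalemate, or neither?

Black to move; black king on h1.
In check: yes, from the white knight on g3.
Legal moves for Black: Kh2, Kg2, Kg1.
Black is in check but has 3 legal moves → neither.

neither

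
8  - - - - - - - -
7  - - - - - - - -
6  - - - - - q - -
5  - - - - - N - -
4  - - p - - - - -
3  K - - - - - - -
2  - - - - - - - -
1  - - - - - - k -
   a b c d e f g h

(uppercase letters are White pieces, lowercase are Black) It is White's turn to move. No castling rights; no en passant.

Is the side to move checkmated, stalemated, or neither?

neither

White to move; white king on a3.
In check: no.
Legal moves for White: Ng7, Ne7, Nh6, Nd6, Nh4, Nd4, Ng3, Ne3, Kb4, Ka4, Ka2.
White has 11 legal moves and is not in check → neither.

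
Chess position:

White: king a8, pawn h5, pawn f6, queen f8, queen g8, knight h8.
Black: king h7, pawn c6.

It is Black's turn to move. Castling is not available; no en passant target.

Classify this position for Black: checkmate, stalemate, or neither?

Black to move; black king on h7.
In check: yes, from the white queen on g8.
King squares — g6: attacked by Ph5; h6: attacked by Qf8; g7: attacked by Pf6; g8: attacked by Qf8; h8: attacked by Qg8.
Legal moves for Black: none.
In check with no legal moves → checkmate.

checkmate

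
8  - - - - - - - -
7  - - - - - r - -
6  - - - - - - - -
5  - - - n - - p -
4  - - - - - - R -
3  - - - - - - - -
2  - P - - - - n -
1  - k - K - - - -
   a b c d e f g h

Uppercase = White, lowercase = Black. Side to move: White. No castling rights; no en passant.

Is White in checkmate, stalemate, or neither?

White to move; white king on d1.
In check: no.
Legal moves for White: Rxg5, Rh4, Rf4, Re4, Rd4, Rc4, Rb4, Ra4, Rg3, Rxg2, Ke2, Kd2, b3, b4.
White has 14 legal moves and is not in check → neither.

neither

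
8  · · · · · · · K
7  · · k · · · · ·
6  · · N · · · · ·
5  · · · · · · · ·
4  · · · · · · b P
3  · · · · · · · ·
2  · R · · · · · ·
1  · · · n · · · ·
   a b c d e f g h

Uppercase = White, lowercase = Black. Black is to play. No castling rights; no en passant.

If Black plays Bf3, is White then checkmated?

no

After Bf3: white king on h8; in check: no.
White is not in check, so this cannot be checkmate.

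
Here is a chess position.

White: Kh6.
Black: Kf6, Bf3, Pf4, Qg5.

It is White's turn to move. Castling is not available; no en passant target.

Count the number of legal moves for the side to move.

White to move; king on h6.
In check: yes, from the black queen on g5.
Legal moves: Kh7.
Count: 1.

1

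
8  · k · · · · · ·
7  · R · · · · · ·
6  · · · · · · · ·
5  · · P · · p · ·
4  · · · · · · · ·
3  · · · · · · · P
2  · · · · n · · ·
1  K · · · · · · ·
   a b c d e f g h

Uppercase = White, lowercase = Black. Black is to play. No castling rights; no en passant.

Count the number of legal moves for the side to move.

3

Black to move; king on b8.
In check: yes, from the white rook on b7.
Legal moves: Kc8, Ka8, Kxb7.
Count: 3.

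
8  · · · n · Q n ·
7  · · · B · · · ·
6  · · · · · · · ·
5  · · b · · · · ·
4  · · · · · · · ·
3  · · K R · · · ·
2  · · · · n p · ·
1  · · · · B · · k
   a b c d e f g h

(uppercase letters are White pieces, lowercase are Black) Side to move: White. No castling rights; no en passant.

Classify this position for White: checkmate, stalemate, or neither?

neither

White to move; white king on c3.
In check: yes, from the black knight on e2.
Legal moves for White: Kc4, Kb3, Kd2, Kc2, Kb2.
White is in check but has 5 legal moves → neither.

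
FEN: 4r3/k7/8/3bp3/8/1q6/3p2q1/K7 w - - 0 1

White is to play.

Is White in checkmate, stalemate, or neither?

stalemate

White to move; white king on a1.
In check: no.
King squares — b1: attacked by Qb3; a2: attacked by Qb3; b2: attacked by Qb3.
Legal moves for White: none.
Not in check and no legal moves → stalemate.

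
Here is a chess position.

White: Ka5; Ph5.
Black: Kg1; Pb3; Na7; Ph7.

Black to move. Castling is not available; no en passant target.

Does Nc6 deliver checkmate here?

After Nc6: white king on a5; in check: yes, from the black knight on c6.
White has 4 legal replies: Kb6, Ka6, Kb5, Ka4.
In check but a legal move exists → not checkmate.

no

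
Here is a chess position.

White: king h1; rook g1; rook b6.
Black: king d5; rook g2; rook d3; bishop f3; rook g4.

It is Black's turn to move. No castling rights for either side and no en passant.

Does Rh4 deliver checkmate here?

yes

After Rh4: white king on h1; in check: yes, from the black rook on h4.
King squares — g1: own rook; g2: attacked by Bf3; h2: attacked by Rg2.
White has no legal moves → checkmate.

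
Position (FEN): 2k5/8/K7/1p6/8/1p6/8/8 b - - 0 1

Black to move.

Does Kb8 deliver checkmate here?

no

After Kb8: white king on a6; in check: no.
White is not in check, so this cannot be checkmate.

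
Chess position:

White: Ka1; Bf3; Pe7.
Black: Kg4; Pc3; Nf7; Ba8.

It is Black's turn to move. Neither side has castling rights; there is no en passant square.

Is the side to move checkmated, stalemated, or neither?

neither

Black to move; black king on g4.
In check: yes, from the white bishop on f3.
Legal moves for Black: Kg5, Kf5, Kh4, Kf4, Kh3, Kg3, Kxf3, Bxf3.
Black is in check but has 8 legal moves → neither.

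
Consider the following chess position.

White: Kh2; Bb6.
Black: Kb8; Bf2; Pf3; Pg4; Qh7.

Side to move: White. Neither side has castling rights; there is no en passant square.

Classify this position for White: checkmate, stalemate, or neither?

checkmate

White to move; white king on h2.
In check: yes, from the black queen on h7.
King squares — g1: attacked by Bf2; h1: attacked by Qh7; g2: attacked by Pf3; g3: attacked by Bf2; h3: attacked by Pg4.
Legal moves for White: none.
In check with no legal moves → checkmate.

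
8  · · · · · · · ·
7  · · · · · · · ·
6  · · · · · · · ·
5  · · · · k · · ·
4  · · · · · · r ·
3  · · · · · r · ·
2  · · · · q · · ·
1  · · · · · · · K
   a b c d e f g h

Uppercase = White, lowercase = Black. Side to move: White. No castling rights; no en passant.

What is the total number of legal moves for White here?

0

White to move; king on h1.
In check: no.
Legal moves: none.
Count: 0.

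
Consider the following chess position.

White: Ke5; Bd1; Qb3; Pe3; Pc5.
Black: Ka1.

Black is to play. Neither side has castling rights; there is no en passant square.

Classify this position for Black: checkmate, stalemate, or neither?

stalemate

Black to move; black king on a1.
In check: no.
King squares — b1: attacked by Qb3; a2: attacked by Qb3; b2: attacked by Qb3.
Legal moves for Black: none.
Not in check and no legal moves → stalemate.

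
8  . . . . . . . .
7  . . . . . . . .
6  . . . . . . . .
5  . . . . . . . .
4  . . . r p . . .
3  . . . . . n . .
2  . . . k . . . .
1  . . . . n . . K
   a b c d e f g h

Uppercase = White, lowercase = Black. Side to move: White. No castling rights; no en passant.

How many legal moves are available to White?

White to move; king on h1.
In check: no.
Legal moves: none.
Count: 0.

0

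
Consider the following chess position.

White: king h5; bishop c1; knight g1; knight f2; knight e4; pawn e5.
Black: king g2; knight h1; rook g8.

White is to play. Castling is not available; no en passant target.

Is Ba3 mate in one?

no

After Ba3: black king on g2; in check: no.
Black is not in check, so this cannot be checkmate.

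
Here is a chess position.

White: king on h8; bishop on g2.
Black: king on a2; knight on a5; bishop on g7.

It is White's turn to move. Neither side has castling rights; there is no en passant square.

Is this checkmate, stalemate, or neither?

neither

White to move; white king on h8.
In check: yes, from the black bishop on g7.
Legal moves for White: Kg8, Kh7, Kxg7.
White is in check but has 3 legal moves → neither.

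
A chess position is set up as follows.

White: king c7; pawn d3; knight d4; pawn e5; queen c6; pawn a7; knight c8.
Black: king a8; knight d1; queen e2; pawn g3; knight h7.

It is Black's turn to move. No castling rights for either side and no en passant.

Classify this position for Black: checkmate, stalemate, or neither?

checkmate

Black to move; black king on a8.
In check: yes, from the white queen on c6.
King squares — a7: attacked by Nc8; b7: attacked by Qc6; b8: attacked by Pa7.
Legal moves for Black: none.
In check with no legal moves → checkmate.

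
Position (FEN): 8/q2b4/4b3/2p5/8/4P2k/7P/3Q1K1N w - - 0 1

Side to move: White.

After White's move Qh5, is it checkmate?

After Qh5: black king on h3; in check: yes, from the white queen on h5.
King squares — g2: attacked by Kf1; h2: attacked by Qh5; g3: attacked by Nh1; g4: attacked by Qh5; h4: attacked by Qh5.
Black has no legal moves → checkmate.

yes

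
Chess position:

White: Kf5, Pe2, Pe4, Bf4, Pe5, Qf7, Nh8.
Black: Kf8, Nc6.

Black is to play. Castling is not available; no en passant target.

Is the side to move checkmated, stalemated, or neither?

checkmate

Black to move; black king on f8.
In check: yes, from the white queen on f7.
King squares — e7: attacked by Qf7; f7: attacked by Nh8; g7: attacked by Qf7; e8: attacked by Qf7; g8: attacked by Qf7.
Legal moves for Black: none.
In check with no legal moves → checkmate.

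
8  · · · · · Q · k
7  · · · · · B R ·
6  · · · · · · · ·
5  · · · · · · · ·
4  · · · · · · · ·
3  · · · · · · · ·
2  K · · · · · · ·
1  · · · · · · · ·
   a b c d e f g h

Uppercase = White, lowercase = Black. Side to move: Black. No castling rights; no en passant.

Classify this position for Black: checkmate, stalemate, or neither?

Black to move; black king on h8.
In check: yes, from the white queen on f8.
King squares — g7: attacked by Qf8; h7: attacked by Rg7; g8: attacked by Bf7.
Legal moves for Black: none.
In check with no legal moves → checkmate.

checkmate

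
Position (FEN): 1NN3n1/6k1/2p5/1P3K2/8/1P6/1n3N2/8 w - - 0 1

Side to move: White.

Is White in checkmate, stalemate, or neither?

White to move; white king on f5.
In check: no.
Legal moves for White include: Ne7, Na7, Nd6, Nb6, Nd7, Nxc6, Na6, Ke6, Kg5, Ke5, Kg4, Kf4, Ke4, Ng4, Ne4, Nh3, Nd3, Nh1, ... (list truncated; more exist).
White has legal moves and is not in check → neither.

neither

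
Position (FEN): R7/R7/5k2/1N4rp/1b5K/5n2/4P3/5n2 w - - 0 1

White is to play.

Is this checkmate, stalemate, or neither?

White to move; white king on h4.
In check: yes, from the black knight on f3.
Legal moves for White: Kh3, exf3.
White is in check but has 2 legal moves → neither.

neither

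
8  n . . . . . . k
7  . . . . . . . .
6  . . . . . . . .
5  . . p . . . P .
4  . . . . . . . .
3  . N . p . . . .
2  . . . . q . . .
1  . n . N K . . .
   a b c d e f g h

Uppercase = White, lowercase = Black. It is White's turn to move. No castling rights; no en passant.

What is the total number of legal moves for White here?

0

White to move; king on e1.
In check: yes, from the black queen on e2.
Legal moves: none.
Count: 0.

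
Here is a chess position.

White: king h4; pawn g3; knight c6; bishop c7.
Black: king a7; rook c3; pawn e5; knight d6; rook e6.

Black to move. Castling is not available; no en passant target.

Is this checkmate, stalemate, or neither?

Black to move; black king on a7.
In check: yes, from the white knight on c6.
Legal moves for Black: Ka8, Kb7, Ka6, Rxc6.
Black is in check but has 4 legal moves → neither.

neither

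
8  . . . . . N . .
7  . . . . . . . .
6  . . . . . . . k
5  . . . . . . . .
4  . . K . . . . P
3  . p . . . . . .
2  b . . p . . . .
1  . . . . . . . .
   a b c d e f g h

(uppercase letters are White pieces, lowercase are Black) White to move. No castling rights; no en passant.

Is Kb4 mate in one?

After Kb4: black king on h6; in check: no.
Black is not in check, so this cannot be checkmate.

no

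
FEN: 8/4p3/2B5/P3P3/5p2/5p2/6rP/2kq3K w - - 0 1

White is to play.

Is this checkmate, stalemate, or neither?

checkmate

White to move; white king on h1.
In check: yes, from the black queen on d1.
King squares — g1: attacked by Qd1; g2: attacked by Pf3; h2: own pawn.
Legal moves for White: none.
In check with no legal moves → checkmate.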